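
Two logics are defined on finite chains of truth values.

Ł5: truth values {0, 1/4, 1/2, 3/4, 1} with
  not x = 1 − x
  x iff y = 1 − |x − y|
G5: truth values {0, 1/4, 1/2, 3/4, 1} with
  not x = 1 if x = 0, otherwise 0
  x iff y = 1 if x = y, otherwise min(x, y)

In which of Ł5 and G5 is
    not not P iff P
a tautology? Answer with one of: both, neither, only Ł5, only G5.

In Ł5: every assignment gives 1 — tautology.
In G5: at P = 1/4 the value is 1/4 — not a tautology.

only Ł5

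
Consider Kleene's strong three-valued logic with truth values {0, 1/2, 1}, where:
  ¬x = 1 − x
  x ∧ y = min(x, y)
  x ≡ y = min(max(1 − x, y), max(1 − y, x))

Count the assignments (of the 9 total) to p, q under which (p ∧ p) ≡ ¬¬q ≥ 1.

2

p = 0, q = 0 ↦ 1  ≥
p = 0, q = 1/2 ↦ 1/2  <
p = 0, q = 1 ↦ 0  <
p = 1/2, q = 0 ↦ 1/2  <
p = 1/2, q = 1/2 ↦ 1/2  <
p = 1/2, q = 1 ↦ 1/2  <
p = 1, q = 0 ↦ 0  <
p = 1, q = 1/2 ↦ 1/2  <
p = 1, q = 1 ↦ 1  ≥
So 2 of the 9 assignments meet the threshold.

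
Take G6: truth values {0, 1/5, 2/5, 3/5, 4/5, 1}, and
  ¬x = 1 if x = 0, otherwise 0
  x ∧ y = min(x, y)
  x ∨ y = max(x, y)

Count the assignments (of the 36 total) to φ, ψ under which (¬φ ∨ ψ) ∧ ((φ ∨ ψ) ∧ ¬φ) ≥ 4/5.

2

value 1: 1 assignment (counts)
value 4/5: 1 assignment (counts)
value 3/5: 1 assignment
value 2/5: 1 assignment
value 1/5: 1 assignment
value 0: 31 assignments
So 2 of the 36 assignments meet the threshold.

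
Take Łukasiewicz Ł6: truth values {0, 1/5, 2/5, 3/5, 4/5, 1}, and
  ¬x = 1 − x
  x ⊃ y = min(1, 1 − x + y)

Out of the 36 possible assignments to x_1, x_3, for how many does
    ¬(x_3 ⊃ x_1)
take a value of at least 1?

value 1: 1 assignment (counts)
value 4/5: 2 assignments
value 3/5: 3 assignments
value 2/5: 4 assignments
value 1/5: 5 assignments
value 0: 21 assignments
So 1 of the 36 assignments meets the threshold.

1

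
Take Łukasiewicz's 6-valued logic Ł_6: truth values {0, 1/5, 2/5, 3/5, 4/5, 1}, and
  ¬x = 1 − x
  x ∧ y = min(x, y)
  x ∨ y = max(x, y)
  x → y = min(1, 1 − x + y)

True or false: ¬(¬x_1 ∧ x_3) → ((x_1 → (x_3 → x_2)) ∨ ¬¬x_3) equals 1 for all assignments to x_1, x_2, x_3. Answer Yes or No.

Counterexample: take x_1 = 4/5, x_2 = 0, x_3 = 3/5.
¬x_1 = ¬4/5 = 1/5
¬x_1 ∧ x_3 = 1/5 ∧ 3/5 = 1/5
¬(¬x_1 ∧ x_3) = ¬1/5 = 4/5
x_3 → x_2 = 3/5 → 0 = 2/5
x_1 → (x_3 → x_2) = 4/5 → 2/5 = 3/5
¬x_3 = ¬3/5 = 2/5
¬¬x_3 = ¬2/5 = 3/5
(x_1 → (x_3 → x_2)) ∨ ¬¬x_3 = 3/5 ∨ 3/5 = 3/5
¬(¬x_1 ∧ x_3) → ((x_1 → (x_3 → x_2)) ∨ ¬¬x_3) = 4/5 → 3/5 = 4/5
This gives 4/5 ≠ 1.

No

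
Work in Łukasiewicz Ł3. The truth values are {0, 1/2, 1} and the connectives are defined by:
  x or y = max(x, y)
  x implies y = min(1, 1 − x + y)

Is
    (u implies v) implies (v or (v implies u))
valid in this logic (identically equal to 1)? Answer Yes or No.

Counterexample: take u = 0, v = 1/2.
u implies v = 0 implies 1/2 = 1
v implies u = 1/2 implies 0 = 1/2
v or (v implies u) = 1/2 or 1/2 = 1/2
(u implies v) implies (v or (v implies u)) = 1 implies 1/2 = 1/2
This gives 1/2 ≠ 1.

No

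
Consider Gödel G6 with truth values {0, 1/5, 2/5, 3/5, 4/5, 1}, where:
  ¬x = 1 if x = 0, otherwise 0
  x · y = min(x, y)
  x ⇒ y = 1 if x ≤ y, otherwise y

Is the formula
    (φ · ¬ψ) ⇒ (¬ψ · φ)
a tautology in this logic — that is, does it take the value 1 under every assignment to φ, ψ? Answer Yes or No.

At φ = 3/5, ψ = 4/5, for instance:
¬ψ = ¬4/5 = 0
φ · ¬ψ = 3/5 · 0 = 0
¬ψ · φ = 0 · 3/5 = 0
(φ · ¬ψ) ⇒ (¬ψ · φ) = 0 ⇒ 0 = 1
and checking the remaining 35 assignments likewise gives ≥ 1 in every case.

Yes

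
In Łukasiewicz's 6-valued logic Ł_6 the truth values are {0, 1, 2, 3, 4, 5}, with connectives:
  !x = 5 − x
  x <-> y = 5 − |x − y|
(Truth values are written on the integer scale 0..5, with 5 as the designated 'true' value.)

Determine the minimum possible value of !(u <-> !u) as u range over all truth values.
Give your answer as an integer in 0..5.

Take u = 2:
!u = !2 = 3
u <-> !u = 2 <-> 3 = 4
!(u <-> !u) = !4 = 1
No assignment yields a value below 1, so this is the minimum.

1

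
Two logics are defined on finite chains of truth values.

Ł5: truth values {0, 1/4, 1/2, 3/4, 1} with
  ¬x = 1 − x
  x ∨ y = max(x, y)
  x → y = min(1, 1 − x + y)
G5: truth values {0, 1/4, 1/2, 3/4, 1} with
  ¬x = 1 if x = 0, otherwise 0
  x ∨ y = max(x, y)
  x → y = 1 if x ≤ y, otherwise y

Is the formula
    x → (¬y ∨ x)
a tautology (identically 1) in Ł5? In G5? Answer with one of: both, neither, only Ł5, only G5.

In Ł5: every assignment gives 1 — tautology.
In G5: every assignment gives 1 — tautology.

both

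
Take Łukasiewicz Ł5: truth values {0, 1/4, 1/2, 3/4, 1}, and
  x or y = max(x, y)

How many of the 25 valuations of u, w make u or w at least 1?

9

value 1: 9 assignments (counts)
value 3/4: 7 assignments
value 1/2: 5 assignments
value 1/4: 3 assignments
value 0: 1 assignment
So 9 of the 25 assignments meet the threshold.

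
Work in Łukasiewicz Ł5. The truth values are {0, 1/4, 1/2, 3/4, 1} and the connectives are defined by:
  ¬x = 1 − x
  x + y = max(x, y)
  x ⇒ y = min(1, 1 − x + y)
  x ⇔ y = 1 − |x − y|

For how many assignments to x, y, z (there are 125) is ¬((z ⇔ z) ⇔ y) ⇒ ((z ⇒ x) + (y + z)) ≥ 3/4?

124

value 1: 118 assignments (counts)
value 3/4: 6 assignments (counts)
value 1/2: 1 assignment
So 124 of the 125 assignments meet the threshold.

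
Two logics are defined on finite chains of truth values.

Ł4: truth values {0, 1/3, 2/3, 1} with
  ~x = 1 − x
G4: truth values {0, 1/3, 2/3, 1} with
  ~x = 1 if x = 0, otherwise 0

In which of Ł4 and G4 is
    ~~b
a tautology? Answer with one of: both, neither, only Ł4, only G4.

neither

In Ł4: at b = 0 the value is 0 — not a tautology.
In G4: at b = 0 the value is 0 — not a tautology.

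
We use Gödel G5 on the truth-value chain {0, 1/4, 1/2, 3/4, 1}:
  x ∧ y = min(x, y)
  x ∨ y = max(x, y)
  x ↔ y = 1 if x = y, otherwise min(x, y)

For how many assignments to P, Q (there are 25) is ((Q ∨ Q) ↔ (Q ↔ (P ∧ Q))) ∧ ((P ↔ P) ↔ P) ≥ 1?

1

value 1: 1 assignment (counts)
value 3/4: 3 assignments
value 1/2: 5 assignments
value 1/4: 7 assignments
value 0: 9 assignments
So 1 of the 25 assignments meets the threshold.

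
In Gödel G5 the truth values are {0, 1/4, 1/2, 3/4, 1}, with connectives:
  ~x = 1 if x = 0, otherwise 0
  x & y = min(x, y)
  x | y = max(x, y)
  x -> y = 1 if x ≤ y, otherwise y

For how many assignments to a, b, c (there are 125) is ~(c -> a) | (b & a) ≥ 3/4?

value 1: 25 assignments (counts)
value 3/4: 15 assignments (counts)
value 1/2: 25 assignments
value 1/4: 35 assignments
value 0: 25 assignments
So 40 of the 125 assignments meet the threshold.

40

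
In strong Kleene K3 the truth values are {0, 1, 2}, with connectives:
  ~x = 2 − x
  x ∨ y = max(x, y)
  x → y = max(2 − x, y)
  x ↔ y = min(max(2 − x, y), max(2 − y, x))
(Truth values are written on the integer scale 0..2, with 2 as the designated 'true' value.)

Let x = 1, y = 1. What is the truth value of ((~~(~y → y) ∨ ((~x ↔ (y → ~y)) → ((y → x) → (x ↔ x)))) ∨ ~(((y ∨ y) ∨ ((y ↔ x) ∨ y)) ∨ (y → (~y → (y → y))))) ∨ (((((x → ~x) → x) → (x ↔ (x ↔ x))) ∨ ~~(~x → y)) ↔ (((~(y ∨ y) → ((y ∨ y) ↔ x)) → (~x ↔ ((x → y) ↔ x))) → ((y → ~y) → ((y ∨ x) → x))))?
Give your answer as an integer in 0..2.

1

~y = ~1 = 1
~y → y = 1 → 1 = 1
~(~y → y) = ~1 = 1
~~(~y → y) = ~1 = 1
~x = ~1 = 1
~y = ~1 = 1
y → ~y = 1 → 1 = 1
~x ↔ (y → ~y) = 1 ↔ 1 = 1
y → x = 1 → 1 = 1
x ↔ x = 1 ↔ 1 = 1
(y → x) → (x ↔ x) = 1 → 1 = 1
(~x ↔ (y → ~y)) → ((y → x) → (x ↔ x)) = 1 → 1 = 1
~~(~y → y) ∨ ((~x ↔ (y → ~y)) → ((y → x) → (x ↔ x))) = 1 ∨ 1 = 1
y ∨ y = 1 ∨ 1 = 1
y ↔ x = 1 ↔ 1 = 1
(y ↔ x) ∨ y = 1 ∨ 1 = 1
(y ∨ y) ∨ ((y ↔ x) ∨ y) = 1 ∨ 1 = 1
~y = ~1 = 1
y → y = 1 → 1 = 1
~y → (y → y) = 1 → 1 = 1
y → (~y → (y → y)) = 1 → 1 = 1
((y ∨ y) ∨ ((y ↔ x) ∨ y)) ∨ (y → (~y → (y → y))) = 1 ∨ 1 = 1
~(((y ∨ y) ∨ ((y ↔ x) ∨ y)) ∨ (y → (~y → (y → y)))) = ~1 = 1
(~~(~y → y) ∨ ((~x ↔ (y → ~y)) → ((y → x) → (x ↔ x)))) ∨ ~(((y ∨ y) ∨ ((y ↔ x) ∨ y)) ∨ (y → (~y → (y → y)))) = 1 ∨ 1 = 1
~x = ~1 = 1
x → ~x = 1 → 1 = 1
(x → ~x) → x = 1 → 1 = 1
x ↔ x = 1 ↔ 1 = 1
x ↔ (x ↔ x) = 1 ↔ 1 = 1
((x → ~x) → x) → (x ↔ (x ↔ x)) = 1 → 1 = 1
~x = ~1 = 1
~x → y = 1 → 1 = 1
~(~x → y) = ~1 = 1
~~(~x → y) = ~1 = 1
(((x → ~x) → x) → (x ↔ (x ↔ x))) ∨ ~~(~x → y) = 1 ∨ 1 = 1
y ∨ y = 1 ∨ 1 = 1
~(y ∨ y) = ~1 = 1
y ∨ y = 1 ∨ 1 = 1
(y ∨ y) ↔ x = 1 ↔ 1 = 1
~(y ∨ y) → ((y ∨ y) ↔ x) = 1 → 1 = 1
~x = ~1 = 1
x → y = 1 → 1 = 1
(x → y) ↔ x = 1 ↔ 1 = 1
~x ↔ ((x → y) ↔ x) = 1 ↔ 1 = 1
(~(y ∨ y) → ((y ∨ y) ↔ x)) → (~x ↔ ((x → y) ↔ x)) = 1 → 1 = 1
~y = ~1 = 1
y → ~y = 1 → 1 = 1
y ∨ x = 1 ∨ 1 = 1
(y ∨ x) → x = 1 → 1 = 1
(y → ~y) → ((y ∨ x) → x) = 1 → 1 = 1
((~(y ∨ y) → ((y ∨ y) ↔ x)) → (~x ↔ ((x → y) ↔ x))) → ((y → ~y) → ((y ∨ x) → x)) = 1 → 1 = 1
((((x → ~x) → x) → (x ↔ (x ↔ x))) ∨ ~~(~x → y)) ↔ (((~(y ∨ y) → ((y ∨ y) ↔ x)) → (~x ↔ ((x → y) ↔ x))) → ((y → ~y) → ((y ∨ x) → x))) = 1 ↔ 1 = 1
((~~(~y → y) ∨ ((~x ↔ (y → ~y)) → ((y → x) → (x ↔ x)))) ∨ ~(((y ∨ y) ∨ ((y ↔ x) ∨ y)) ∨ (y → (~y → (y → y))))) ∨ (((((x → ~x) → x) → (x ↔ (x ↔ x))) ∨ ~~(~x → y)) ↔ (((~(y ∨ y) → ((y ∨ y) ↔ x)) → (~x ↔ ((x → y) ↔ x))) → ((y → ~y) → ((y ∨ x) → x)))) = 1 ∨ 1 = 1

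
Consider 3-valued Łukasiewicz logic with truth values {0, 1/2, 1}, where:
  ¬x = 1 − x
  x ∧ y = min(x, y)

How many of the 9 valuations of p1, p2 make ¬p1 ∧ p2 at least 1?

1

p1 = 0, p2 = 0 ↦ 0  <
p1 = 0, p2 = 1/2 ↦ 1/2  <
p1 = 0, p2 = 1 ↦ 1  ≥
p1 = 1/2, p2 = 0 ↦ 0  <
p1 = 1/2, p2 = 1/2 ↦ 1/2  <
p1 = 1/2, p2 = 1 ↦ 1/2  <
p1 = 1, p2 = 0 ↦ 0  <
p1 = 1, p2 = 1/2 ↦ 0  <
p1 = 1, p2 = 1 ↦ 0  <
So 1 of the 9 assignments meets the threshold.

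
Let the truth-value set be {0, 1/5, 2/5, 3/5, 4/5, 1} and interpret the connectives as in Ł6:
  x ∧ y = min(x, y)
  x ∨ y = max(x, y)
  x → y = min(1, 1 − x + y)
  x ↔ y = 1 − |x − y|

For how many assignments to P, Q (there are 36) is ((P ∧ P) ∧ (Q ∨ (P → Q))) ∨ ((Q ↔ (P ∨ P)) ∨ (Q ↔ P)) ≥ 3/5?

24

value 1: 6 assignments (counts)
value 4/5: 10 assignments (counts)
value 3/5: 8 assignments (counts)
value 2/5: 6 assignments
value 1/5: 4 assignments
value 0: 2 assignments
So 24 of the 36 assignments meet the threshold.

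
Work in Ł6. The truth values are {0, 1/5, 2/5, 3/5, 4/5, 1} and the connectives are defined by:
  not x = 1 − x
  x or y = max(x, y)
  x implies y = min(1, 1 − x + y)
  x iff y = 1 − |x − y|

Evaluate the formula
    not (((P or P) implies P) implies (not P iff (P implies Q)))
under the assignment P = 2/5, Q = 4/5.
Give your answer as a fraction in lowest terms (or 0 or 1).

P or P = 2/5 or 2/5 = 2/5
(P or P) implies P = 2/5 implies 2/5 = 1
not P = not 2/5 = 3/5
P implies Q = 2/5 implies 4/5 = 1
not P iff (P implies Q) = 3/5 iff 1 = 3/5
((P or P) implies P) implies (not P iff (P implies Q)) = 1 implies 3/5 = 3/5
not (((P or P) implies P) implies (not P iff (P implies Q))) = not 3/5 = 2/5

2/5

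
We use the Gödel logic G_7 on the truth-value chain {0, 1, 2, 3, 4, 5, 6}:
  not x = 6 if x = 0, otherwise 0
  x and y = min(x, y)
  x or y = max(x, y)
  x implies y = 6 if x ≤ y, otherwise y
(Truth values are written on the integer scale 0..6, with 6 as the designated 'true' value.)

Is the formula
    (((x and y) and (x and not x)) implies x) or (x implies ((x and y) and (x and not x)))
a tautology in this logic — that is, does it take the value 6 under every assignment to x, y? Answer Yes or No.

At x = 1, y = 4, for instance:
x and y = 1 and 4 = 1
not x = not 1 = 0
x and not x = 1 and 0 = 0
(x and y) and (x and not x) = 1 and 0 = 0
((x and y) and (x and not x)) implies x = 0 implies 1 = 6
x implies ((x and y) and (x and not x)) = 1 implies 0 = 0
(((x and y) and (x and not x)) implies x) or (x implies ((x and y) and (x and not x))) = 6 or 0 = 6
and checking the remaining 48 assignments likewise gives ≥ 6 in every case.

Yes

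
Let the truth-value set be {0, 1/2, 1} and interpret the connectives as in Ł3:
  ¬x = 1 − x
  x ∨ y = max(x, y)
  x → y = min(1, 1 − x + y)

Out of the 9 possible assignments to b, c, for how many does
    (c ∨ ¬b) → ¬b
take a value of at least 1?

6

b = 0, c = 0 ↦ 1  ≥
b = 0, c = 1/2 ↦ 1  ≥
b = 0, c = 1 ↦ 1  ≥
b = 1/2, c = 0 ↦ 1  ≥
b = 1/2, c = 1/2 ↦ 1  ≥
b = 1/2, c = 1 ↦ 1/2  <
b = 1, c = 0 ↦ 1  ≥
b = 1, c = 1/2 ↦ 1/2  <
b = 1, c = 1 ↦ 0  <
So 6 of the 9 assignments meet the threshold.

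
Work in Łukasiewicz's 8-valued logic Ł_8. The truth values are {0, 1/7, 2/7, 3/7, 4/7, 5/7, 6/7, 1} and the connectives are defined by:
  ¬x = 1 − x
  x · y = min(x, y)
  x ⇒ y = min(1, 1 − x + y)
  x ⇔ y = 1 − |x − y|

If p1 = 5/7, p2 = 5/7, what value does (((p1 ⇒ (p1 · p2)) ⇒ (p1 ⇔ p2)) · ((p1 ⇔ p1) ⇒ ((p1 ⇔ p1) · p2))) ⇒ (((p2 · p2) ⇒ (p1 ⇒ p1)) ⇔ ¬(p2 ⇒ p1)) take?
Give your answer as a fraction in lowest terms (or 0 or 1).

p1 · p2 = 5/7 · 5/7 = 5/7
p1 ⇒ (p1 · p2) = 5/7 ⇒ 5/7 = 1
p1 ⇔ p2 = 5/7 ⇔ 5/7 = 1
(p1 ⇒ (p1 · p2)) ⇒ (p1 ⇔ p2) = 1 ⇒ 1 = 1
p1 ⇔ p1 = 5/7 ⇔ 5/7 = 1
p1 ⇔ p1 = 5/7 ⇔ 5/7 = 1
(p1 ⇔ p1) · p2 = 1 · 5/7 = 5/7
(p1 ⇔ p1) ⇒ ((p1 ⇔ p1) · p2) = 1 ⇒ 5/7 = 5/7
((p1 ⇒ (p1 · p2)) ⇒ (p1 ⇔ p2)) · ((p1 ⇔ p1) ⇒ ((p1 ⇔ p1) · p2)) = 1 · 5/7 = 5/7
p2 · p2 = 5/7 · 5/7 = 5/7
p1 ⇒ p1 = 5/7 ⇒ 5/7 = 1
(p2 · p2) ⇒ (p1 ⇒ p1) = 5/7 ⇒ 1 = 1
p2 ⇒ p1 = 5/7 ⇒ 5/7 = 1
¬(p2 ⇒ p1) = ¬1 = 0
((p2 · p2) ⇒ (p1 ⇒ p1)) ⇔ ¬(p2 ⇒ p1) = 1 ⇔ 0 = 0
(((p1 ⇒ (p1 · p2)) ⇒ (p1 ⇔ p2)) · ((p1 ⇔ p1) ⇒ ((p1 ⇔ p1) · p2))) ⇒ (((p2 · p2) ⇒ (p1 ⇒ p1)) ⇔ ¬(p2 ⇒ p1)) = 5/7 ⇒ 0 = 2/7

2/7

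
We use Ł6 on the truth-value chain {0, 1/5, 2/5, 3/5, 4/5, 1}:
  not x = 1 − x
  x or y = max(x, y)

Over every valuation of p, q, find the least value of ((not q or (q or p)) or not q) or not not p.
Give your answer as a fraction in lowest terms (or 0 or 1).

3/5

Take p = 0, q = 2/5:
not q = not 2/5 = 3/5
q or p = 2/5 or 0 = 2/5
not q or (q or p) = 3/5 or 2/5 = 3/5
not q = not 2/5 = 3/5
(not q or (q or p)) or not q = 3/5 or 3/5 = 3/5
not p = not 0 = 1
not not p = not 1 = 0
((not q or (q or p)) or not q) or not not p = 3/5 or 0 = 3/5
No assignment yields a value below 3/5, so this is the minimum.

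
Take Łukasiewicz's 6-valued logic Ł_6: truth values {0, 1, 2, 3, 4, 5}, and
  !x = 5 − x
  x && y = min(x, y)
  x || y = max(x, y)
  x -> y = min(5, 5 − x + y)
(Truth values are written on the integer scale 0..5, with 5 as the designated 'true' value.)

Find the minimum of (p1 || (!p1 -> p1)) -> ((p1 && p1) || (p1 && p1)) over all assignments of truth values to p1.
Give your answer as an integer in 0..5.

3

Take p1 = 2:
!p1 = !2 = 3
!p1 -> p1 = 3 -> 2 = 4
p1 || (!p1 -> p1) = 2 || 4 = 4
p1 && p1 = 2 && 2 = 2
p1 && p1 = 2 && 2 = 2
(p1 && p1) || (p1 && p1) = 2 || 2 = 2
(p1 || (!p1 -> p1)) -> ((p1 && p1) || (p1 && p1)) = 4 -> 2 = 3
No assignment yields a value below 3, so this is the minimum.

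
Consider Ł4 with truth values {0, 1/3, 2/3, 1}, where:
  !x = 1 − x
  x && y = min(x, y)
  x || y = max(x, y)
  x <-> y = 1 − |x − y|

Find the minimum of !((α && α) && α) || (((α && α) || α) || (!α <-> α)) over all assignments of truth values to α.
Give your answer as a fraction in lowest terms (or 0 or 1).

Take α = 1/3:
α && α = 1/3 && 1/3 = 1/3
(α && α) && α = 1/3 && 1/3 = 1/3
!((α && α) && α) = !1/3 = 2/3
α && α = 1/3 && 1/3 = 1/3
(α && α) || α = 1/3 || 1/3 = 1/3
!α = !1/3 = 2/3
!α <-> α = 2/3 <-> 1/3 = 2/3
((α && α) || α) || (!α <-> α) = 1/3 || 2/3 = 2/3
!((α && α) && α) || (((α && α) || α) || (!α <-> α)) = 2/3 || 2/3 = 2/3
No assignment yields a value below 2/3, so this is the minimum.

2/3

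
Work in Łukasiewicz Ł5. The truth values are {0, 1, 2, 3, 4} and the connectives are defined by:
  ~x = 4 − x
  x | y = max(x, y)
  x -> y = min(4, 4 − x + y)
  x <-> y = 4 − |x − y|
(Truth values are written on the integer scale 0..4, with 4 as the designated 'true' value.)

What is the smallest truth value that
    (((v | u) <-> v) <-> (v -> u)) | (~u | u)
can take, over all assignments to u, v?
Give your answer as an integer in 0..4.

2

Take u = 2, v = 0:
v | u = 0 | 2 = 2
(v | u) <-> v = 2 <-> 0 = 2
v -> u = 0 -> 2 = 4
((v | u) <-> v) <-> (v -> u) = 2 <-> 4 = 2
~u = ~2 = 2
~u | u = 2 | 2 = 2
(((v | u) <-> v) <-> (v -> u)) | (~u | u) = 2 | 2 = 2
No assignment yields a value below 2, so this is the minimum.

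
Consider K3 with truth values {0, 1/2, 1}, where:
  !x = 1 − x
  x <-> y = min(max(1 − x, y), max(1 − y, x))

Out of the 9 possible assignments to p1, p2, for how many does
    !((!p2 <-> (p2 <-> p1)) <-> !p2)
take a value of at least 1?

p1 = 0, p2 = 0 ↦ 0  <
p1 = 0, p2 = 1/2 ↦ 1/2  <
p1 = 0, p2 = 1 ↦ 1  ≥
p1 = 1/2, p2 = 0 ↦ 1/2  <
p1 = 1/2, p2 = 1/2 ↦ 1/2  <
p1 = 1/2, p2 = 1 ↦ 1/2  <
p1 = 1, p2 = 0 ↦ 1  ≥
p1 = 1, p2 = 1/2 ↦ 1/2  <
p1 = 1, p2 = 1 ↦ 0  <
So 2 of the 9 assignments meet the threshold.

2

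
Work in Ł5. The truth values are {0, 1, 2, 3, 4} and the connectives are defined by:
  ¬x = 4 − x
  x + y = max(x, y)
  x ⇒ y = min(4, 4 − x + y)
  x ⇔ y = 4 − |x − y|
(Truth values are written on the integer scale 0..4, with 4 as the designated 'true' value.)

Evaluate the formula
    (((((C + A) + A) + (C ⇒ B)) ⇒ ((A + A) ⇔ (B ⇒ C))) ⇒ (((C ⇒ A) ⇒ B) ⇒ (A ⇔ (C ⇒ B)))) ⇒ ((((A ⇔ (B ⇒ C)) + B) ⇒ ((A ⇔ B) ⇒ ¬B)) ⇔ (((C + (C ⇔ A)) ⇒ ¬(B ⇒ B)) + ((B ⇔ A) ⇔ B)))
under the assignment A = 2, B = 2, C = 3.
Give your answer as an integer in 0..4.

C + A = 3 + 2 = 3
(C + A) + A = 3 + 2 = 3
C ⇒ B = 3 ⇒ 2 = 3
((C + A) + A) + (C ⇒ B) = 3 + 3 = 3
A + A = 2 + 2 = 2
B ⇒ C = 2 ⇒ 3 = 4
(A + A) ⇔ (B ⇒ C) = 2 ⇔ 4 = 2
(((C + A) + A) + (C ⇒ B)) ⇒ ((A + A) ⇔ (B ⇒ C)) = 3 ⇒ 2 = 3
C ⇒ A = 3 ⇒ 2 = 3
(C ⇒ A) ⇒ B = 3 ⇒ 2 = 3
C ⇒ B = 3 ⇒ 2 = 3
A ⇔ (C ⇒ B) = 2 ⇔ 3 = 3
((C ⇒ A) ⇒ B) ⇒ (A ⇔ (C ⇒ B)) = 3 ⇒ 3 = 4
((((C + A) + A) + (C ⇒ B)) ⇒ ((A + A) ⇔ (B ⇒ C))) ⇒ (((C ⇒ A) ⇒ B) ⇒ (A ⇔ (C ⇒ B))) = 3 ⇒ 4 = 4
B ⇒ C = 2 ⇒ 3 = 4
A ⇔ (B ⇒ C) = 2 ⇔ 4 = 2
(A ⇔ (B ⇒ C)) + B = 2 + 2 = 2
A ⇔ B = 2 ⇔ 2 = 4
¬B = ¬2 = 2
(A ⇔ B) ⇒ ¬B = 4 ⇒ 2 = 2
((A ⇔ (B ⇒ C)) + B) ⇒ ((A ⇔ B) ⇒ ¬B) = 2 ⇒ 2 = 4
C ⇔ A = 3 ⇔ 2 = 3
C + (C ⇔ A) = 3 + 3 = 3
B ⇒ B = 2 ⇒ 2 = 4
¬(B ⇒ B) = ¬4 = 0
(C + (C ⇔ A)) ⇒ ¬(B ⇒ B) = 3 ⇒ 0 = 1
B ⇔ A = 2 ⇔ 2 = 4
(B ⇔ A) ⇔ B = 4 ⇔ 2 = 2
((C + (C ⇔ A)) ⇒ ¬(B ⇒ B)) + ((B ⇔ A) ⇔ B) = 1 + 2 = 2
(((A ⇔ (B ⇒ C)) + B) ⇒ ((A ⇔ B) ⇒ ¬B)) ⇔ (((C + (C ⇔ A)) ⇒ ¬(B ⇒ B)) + ((B ⇔ A) ⇔ B)) = 4 ⇔ 2 = 2
(((((C + A) + A) + (C ⇒ B)) ⇒ ((A + A) ⇔ (B ⇒ C))) ⇒ (((C ⇒ A) ⇒ B) ⇒ (A ⇔ (C ⇒ B)))) ⇒ ((((A ⇔ (B ⇒ C)) + B) ⇒ ((A ⇔ B) ⇒ ¬B)) ⇔ (((C + (C ⇔ A)) ⇒ ¬(B ⇒ B)) + ((B ⇔ A) ⇔ B))) = 4 ⇒ 2 = 2

2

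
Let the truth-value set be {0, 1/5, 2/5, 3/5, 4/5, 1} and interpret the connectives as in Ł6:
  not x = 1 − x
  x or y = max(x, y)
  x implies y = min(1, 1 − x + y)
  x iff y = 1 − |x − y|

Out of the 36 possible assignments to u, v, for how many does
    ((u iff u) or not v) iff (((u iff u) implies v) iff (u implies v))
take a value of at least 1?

11

value 1: 11 assignments (counts)
value 4/5: 9 assignments
value 3/5: 7 assignments
value 2/5: 5 assignments
value 1/5: 3 assignments
value 0: 1 assignment
So 11 of the 36 assignments meet the threshold.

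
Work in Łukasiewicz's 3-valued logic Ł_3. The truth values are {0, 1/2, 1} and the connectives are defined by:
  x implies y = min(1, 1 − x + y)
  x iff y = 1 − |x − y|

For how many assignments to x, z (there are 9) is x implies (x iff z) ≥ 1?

7

x = 0, z = 0 ↦ 1  ≥
x = 0, z = 1/2 ↦ 1  ≥
x = 0, z = 1 ↦ 1  ≥
x = 1/2, z = 0 ↦ 1  ≥
x = 1/2, z = 1/2 ↦ 1  ≥
x = 1/2, z = 1 ↦ 1  ≥
x = 1, z = 0 ↦ 0  <
x = 1, z = 1/2 ↦ 1/2  <
x = 1, z = 1 ↦ 1  ≥
So 7 of the 9 assignments meet the threshold.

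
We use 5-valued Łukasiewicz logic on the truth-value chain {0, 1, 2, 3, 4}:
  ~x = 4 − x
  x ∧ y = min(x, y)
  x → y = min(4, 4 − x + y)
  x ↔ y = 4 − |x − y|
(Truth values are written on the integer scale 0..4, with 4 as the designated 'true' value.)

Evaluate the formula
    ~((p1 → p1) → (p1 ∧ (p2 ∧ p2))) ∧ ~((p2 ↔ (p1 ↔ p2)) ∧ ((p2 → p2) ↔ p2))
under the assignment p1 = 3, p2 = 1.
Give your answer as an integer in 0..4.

p1 → p1 = 3 → 3 = 4
p2 ∧ p2 = 1 ∧ 1 = 1
p1 ∧ (p2 ∧ p2) = 3 ∧ 1 = 1
(p1 → p1) → (p1 ∧ (p2 ∧ p2)) = 4 → 1 = 1
~((p1 → p1) → (p1 ∧ (p2 ∧ p2))) = ~1 = 3
p1 ↔ p2 = 3 ↔ 1 = 2
p2 ↔ (p1 ↔ p2) = 1 ↔ 2 = 3
p2 → p2 = 1 → 1 = 4
(p2 → p2) ↔ p2 = 4 ↔ 1 = 1
(p2 ↔ (p1 ↔ p2)) ∧ ((p2 → p2) ↔ p2) = 3 ∧ 1 = 1
~((p2 ↔ (p1 ↔ p2)) ∧ ((p2 → p2) ↔ p2)) = ~1 = 3
~((p1 → p1) → (p1 ∧ (p2 ∧ p2))) ∧ ~((p2 ↔ (p1 ↔ p2)) ∧ ((p2 → p2) ↔ p2)) = 3 ∧ 3 = 3

3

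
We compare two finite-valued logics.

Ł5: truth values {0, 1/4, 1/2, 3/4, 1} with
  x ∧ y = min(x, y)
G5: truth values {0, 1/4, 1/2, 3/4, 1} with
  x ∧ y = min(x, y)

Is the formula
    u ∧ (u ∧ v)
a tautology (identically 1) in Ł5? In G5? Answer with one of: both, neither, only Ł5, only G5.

In Ł5: at u = 0, v = 0 the value is 0 — not a tautology.
In G5: at u = 0, v = 0 the value is 0 — not a tautology.

neither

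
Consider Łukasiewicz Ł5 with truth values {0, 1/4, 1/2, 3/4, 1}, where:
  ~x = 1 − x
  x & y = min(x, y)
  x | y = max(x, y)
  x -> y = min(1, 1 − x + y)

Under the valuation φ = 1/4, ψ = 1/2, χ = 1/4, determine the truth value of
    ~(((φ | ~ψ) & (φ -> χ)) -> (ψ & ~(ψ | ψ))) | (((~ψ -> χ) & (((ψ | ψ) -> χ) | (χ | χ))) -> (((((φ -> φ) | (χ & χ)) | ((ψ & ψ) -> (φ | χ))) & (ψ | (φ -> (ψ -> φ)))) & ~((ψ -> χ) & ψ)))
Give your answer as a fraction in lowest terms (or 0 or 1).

3/4

~ψ = ~1/2 = 1/2
φ | ~ψ = 1/4 | 1/2 = 1/2
φ -> χ = 1/4 -> 1/4 = 1
(φ | ~ψ) & (φ -> χ) = 1/2 & 1 = 1/2
ψ | ψ = 1/2 | 1/2 = 1/2
~(ψ | ψ) = ~1/2 = 1/2
ψ & ~(ψ | ψ) = 1/2 & 1/2 = 1/2
((φ | ~ψ) & (φ -> χ)) -> (ψ & ~(ψ | ψ)) = 1/2 -> 1/2 = 1
~(((φ | ~ψ) & (φ -> χ)) -> (ψ & ~(ψ | ψ))) = ~1 = 0
~ψ = ~1/2 = 1/2
~ψ -> χ = 1/2 -> 1/4 = 3/4
ψ | ψ = 1/2 | 1/2 = 1/2
(ψ | ψ) -> χ = 1/2 -> 1/4 = 3/4
χ | χ = 1/4 | 1/4 = 1/4
((ψ | ψ) -> χ) | (χ | χ) = 3/4 | 1/4 = 3/4
(~ψ -> χ) & (((ψ | ψ) -> χ) | (χ | χ)) = 3/4 & 3/4 = 3/4
φ -> φ = 1/4 -> 1/4 = 1
χ & χ = 1/4 & 1/4 = 1/4
(φ -> φ) | (χ & χ) = 1 | 1/4 = 1
ψ & ψ = 1/2 & 1/2 = 1/2
φ | χ = 1/4 | 1/4 = 1/4
(ψ & ψ) -> (φ | χ) = 1/2 -> 1/4 = 3/4
((φ -> φ) | (χ & χ)) | ((ψ & ψ) -> (φ | χ)) = 1 | 3/4 = 1
ψ -> φ = 1/2 -> 1/4 = 3/4
φ -> (ψ -> φ) = 1/4 -> 3/4 = 1
ψ | (φ -> (ψ -> φ)) = 1/2 | 1 = 1
(((φ -> φ) | (χ & χ)) | ((ψ & ψ) -> (φ | χ))) & (ψ | (φ -> (ψ -> φ))) = 1 & 1 = 1
ψ -> χ = 1/2 -> 1/4 = 3/4
(ψ -> χ) & ψ = 3/4 & 1/2 = 1/2
~((ψ -> χ) & ψ) = ~1/2 = 1/2
((((φ -> φ) | (χ & χ)) | ((ψ & ψ) -> (φ | χ))) & (ψ | (φ -> (ψ -> φ)))) & ~((ψ -> χ) & ψ) = 1 & 1/2 = 1/2
((~ψ -> χ) & (((ψ | ψ) -> χ) | (χ | χ))) -> (((((φ -> φ) | (χ & χ)) | ((ψ & ψ) -> (φ | χ))) & (ψ | (φ -> (ψ -> φ)))) & ~((ψ -> χ) & ψ)) = 3/4 -> 1/2 = 3/4
~(((φ | ~ψ) & (φ -> χ)) -> (ψ & ~(ψ | ψ))) | (((~ψ -> χ) & (((ψ | ψ) -> χ) | (χ | χ))) -> (((((φ -> φ) | (χ & χ)) | ((ψ & ψ) -> (φ | χ))) & (ψ | (φ -> (ψ -> φ)))) & ~((ψ -> χ) & ψ))) = 0 | 3/4 = 3/4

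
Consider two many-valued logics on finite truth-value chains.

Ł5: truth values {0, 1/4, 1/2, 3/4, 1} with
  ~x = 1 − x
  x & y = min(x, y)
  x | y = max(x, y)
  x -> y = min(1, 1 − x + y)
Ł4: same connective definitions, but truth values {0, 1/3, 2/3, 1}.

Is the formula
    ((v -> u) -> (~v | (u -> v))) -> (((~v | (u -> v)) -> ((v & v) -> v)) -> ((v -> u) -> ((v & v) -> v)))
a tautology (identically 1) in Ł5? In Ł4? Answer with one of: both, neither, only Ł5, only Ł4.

both

In Ł5: every assignment gives 1 — tautology.
In Ł4: every assignment gives 1 — tautology.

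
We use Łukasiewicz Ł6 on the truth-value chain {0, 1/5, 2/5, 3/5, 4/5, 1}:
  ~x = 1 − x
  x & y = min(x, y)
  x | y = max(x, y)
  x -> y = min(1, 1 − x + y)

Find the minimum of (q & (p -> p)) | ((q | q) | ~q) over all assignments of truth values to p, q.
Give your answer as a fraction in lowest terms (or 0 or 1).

Take p = 0, q = 2/5:
p -> p = 0 -> 0 = 1
q & (p -> p) = 2/5 & 1 = 2/5
q | q = 2/5 | 2/5 = 2/5
~q = ~2/5 = 3/5
(q | q) | ~q = 2/5 | 3/5 = 3/5
(q & (p -> p)) | ((q | q) | ~q) = 2/5 | 3/5 = 3/5
No assignment yields a value below 3/5, so this is the minimum.

3/5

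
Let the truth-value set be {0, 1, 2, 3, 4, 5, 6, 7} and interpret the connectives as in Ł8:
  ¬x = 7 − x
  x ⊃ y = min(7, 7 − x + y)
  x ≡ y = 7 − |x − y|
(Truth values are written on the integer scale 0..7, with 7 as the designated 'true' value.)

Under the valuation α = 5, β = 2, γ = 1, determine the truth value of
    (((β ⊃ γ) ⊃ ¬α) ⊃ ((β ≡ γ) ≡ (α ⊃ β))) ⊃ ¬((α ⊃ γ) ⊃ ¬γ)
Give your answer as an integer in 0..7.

β ⊃ γ = 2 ⊃ 1 = 6
¬α = ¬5 = 2
(β ⊃ γ) ⊃ ¬α = 6 ⊃ 2 = 3
β ≡ γ = 2 ≡ 1 = 6
α ⊃ β = 5 ⊃ 2 = 4
(β ≡ γ) ≡ (α ⊃ β) = 6 ≡ 4 = 5
((β ⊃ γ) ⊃ ¬α) ⊃ ((β ≡ γ) ≡ (α ⊃ β)) = 3 ⊃ 5 = 7
α ⊃ γ = 5 ⊃ 1 = 3
¬γ = ¬1 = 6
(α ⊃ γ) ⊃ ¬γ = 3 ⊃ 6 = 7
¬((α ⊃ γ) ⊃ ¬γ) = ¬7 = 0
(((β ⊃ γ) ⊃ ¬α) ⊃ ((β ≡ γ) ≡ (α ⊃ β))) ⊃ ¬((α ⊃ γ) ⊃ ¬γ) = 7 ⊃ 0 = 0

0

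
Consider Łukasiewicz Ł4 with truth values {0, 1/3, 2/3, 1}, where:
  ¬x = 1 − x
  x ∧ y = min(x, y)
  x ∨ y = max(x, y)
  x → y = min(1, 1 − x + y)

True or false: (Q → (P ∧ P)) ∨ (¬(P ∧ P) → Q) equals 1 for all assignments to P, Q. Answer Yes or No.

Counterexample: take P = 0, Q = 1/3.
P ∧ P = 0 ∧ 0 = 0
Q → (P ∧ P) = 1/3 → 0 = 2/3
P ∧ P = 0 ∧ 0 = 0
¬(P ∧ P) = ¬0 = 1
¬(P ∧ P) → Q = 1 → 1/3 = 1/3
(Q → (P ∧ P)) ∨ (¬(P ∧ P) → Q) = 2/3 ∨ 1/3 = 2/3
This gives 2/3 ≠ 1.

No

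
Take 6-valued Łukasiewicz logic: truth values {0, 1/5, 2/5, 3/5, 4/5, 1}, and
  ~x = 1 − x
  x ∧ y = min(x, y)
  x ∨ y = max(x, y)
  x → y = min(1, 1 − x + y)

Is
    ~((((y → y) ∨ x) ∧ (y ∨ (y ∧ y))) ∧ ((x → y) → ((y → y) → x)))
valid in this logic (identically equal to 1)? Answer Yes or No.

No

Counterexample: take x = 1/5, y = 1/5.
y → y = 1/5 → 1/5 = 1
(y → y) ∨ x = 1 ∨ 1/5 = 1
y ∧ y = 1/5 ∧ 1/5 = 1/5
y ∨ (y ∧ y) = 1/5 ∨ 1/5 = 1/5
((y → y) ∨ x) ∧ (y ∨ (y ∧ y)) = 1 ∧ 1/5 = 1/5
x → y = 1/5 → 1/5 = 1
y → y = 1/5 → 1/5 = 1
(y → y) → x = 1 → 1/5 = 1/5
(x → y) → ((y → y) → x) = 1 → 1/5 = 1/5
(((y → y) ∨ x) ∧ (y ∨ (y ∧ y))) ∧ ((x → y) → ((y → y) → x)) = 1/5 ∧ 1/5 = 1/5
~((((y → y) ∨ x) ∧ (y ∨ (y ∧ y))) ∧ ((x → y) → ((y → y) → x))) = ~1/5 = 4/5
This gives 4/5 ≠ 1.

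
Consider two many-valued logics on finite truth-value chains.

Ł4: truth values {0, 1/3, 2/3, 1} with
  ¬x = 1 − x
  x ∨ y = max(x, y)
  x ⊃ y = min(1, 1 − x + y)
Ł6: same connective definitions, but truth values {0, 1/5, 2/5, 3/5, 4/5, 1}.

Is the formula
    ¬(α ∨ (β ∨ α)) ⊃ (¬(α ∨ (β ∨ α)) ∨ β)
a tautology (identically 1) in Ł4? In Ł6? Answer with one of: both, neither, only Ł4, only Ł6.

In Ł4: every assignment gives 1 — tautology.
In Ł6: every assignment gives 1 — tautology.

both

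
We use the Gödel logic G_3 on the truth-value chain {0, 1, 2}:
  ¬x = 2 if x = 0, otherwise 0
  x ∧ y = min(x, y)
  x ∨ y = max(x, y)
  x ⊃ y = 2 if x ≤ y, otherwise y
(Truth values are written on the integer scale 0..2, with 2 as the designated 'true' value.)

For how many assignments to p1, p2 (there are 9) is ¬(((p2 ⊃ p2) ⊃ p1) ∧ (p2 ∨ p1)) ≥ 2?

3

p1 = 0, p2 = 0 ↦ 2  ≥
p1 = 0, p2 = 1 ↦ 2  ≥
p1 = 0, p2 = 2 ↦ 2  ≥
p1 = 1, p2 = 0 ↦ 0  <
p1 = 1, p2 = 1 ↦ 0  <
p1 = 1, p2 = 2 ↦ 0  <
p1 = 2, p2 = 0 ↦ 0  <
p1 = 2, p2 = 1 ↦ 0  <
p1 = 2, p2 = 2 ↦ 0  <
So 3 of the 9 assignments meet the threshold.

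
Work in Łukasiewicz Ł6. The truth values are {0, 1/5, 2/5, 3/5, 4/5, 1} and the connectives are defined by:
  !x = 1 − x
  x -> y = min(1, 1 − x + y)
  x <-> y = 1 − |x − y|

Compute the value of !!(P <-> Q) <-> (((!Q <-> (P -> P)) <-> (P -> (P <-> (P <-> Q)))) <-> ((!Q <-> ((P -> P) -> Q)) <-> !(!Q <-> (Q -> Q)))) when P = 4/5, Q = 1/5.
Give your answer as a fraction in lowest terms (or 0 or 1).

3/5

P <-> Q = 4/5 <-> 1/5 = 2/5
!(P <-> Q) = !2/5 = 3/5
!!(P <-> Q) = !3/5 = 2/5
!Q = !1/5 = 4/5
P -> P = 4/5 -> 4/5 = 1
!Q <-> (P -> P) = 4/5 <-> 1 = 4/5
P <-> Q = 4/5 <-> 1/5 = 2/5
P <-> (P <-> Q) = 4/5 <-> 2/5 = 3/5
P -> (P <-> (P <-> Q)) = 4/5 -> 3/5 = 4/5
(!Q <-> (P -> P)) <-> (P -> (P <-> (P <-> Q))) = 4/5 <-> 4/5 = 1
!Q = !1/5 = 4/5
P -> P = 4/5 -> 4/5 = 1
(P -> P) -> Q = 1 -> 1/5 = 1/5
!Q <-> ((P -> P) -> Q) = 4/5 <-> 1/5 = 2/5
!Q = !1/5 = 4/5
Q -> Q = 1/5 -> 1/5 = 1
!Q <-> (Q -> Q) = 4/5 <-> 1 = 4/5
!(!Q <-> (Q -> Q)) = !4/5 = 1/5
(!Q <-> ((P -> P) -> Q)) <-> !(!Q <-> (Q -> Q)) = 2/5 <-> 1/5 = 4/5
((!Q <-> (P -> P)) <-> (P -> (P <-> (P <-> Q)))) <-> ((!Q <-> ((P -> P) -> Q)) <-> !(!Q <-> (Q -> Q))) = 1 <-> 4/5 = 4/5
!!(P <-> Q) <-> (((!Q <-> (P -> P)) <-> (P -> (P <-> (P <-> Q)))) <-> ((!Q <-> ((P -> P) -> Q)) <-> !(!Q <-> (Q -> Q)))) = 2/5 <-> 4/5 = 3/5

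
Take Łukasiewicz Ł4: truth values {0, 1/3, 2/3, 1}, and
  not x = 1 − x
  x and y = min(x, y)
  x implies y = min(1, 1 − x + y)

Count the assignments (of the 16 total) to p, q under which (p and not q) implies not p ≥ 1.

p = 0, q = 0 ↦ 1  ≥
p = 0, q = 1/3 ↦ 1  ≥
p = 0, q = 2/3 ↦ 1  ≥
p = 0, q = 1 ↦ 1  ≥
p = 1/3, q = 0 ↦ 1  ≥
p = 1/3, q = 1/3 ↦ 1  ≥
p = 1/3, q = 2/3 ↦ 1  ≥
p = 1/3, q = 1 ↦ 1  ≥
p = 2/3, q = 0 ↦ 2/3  <
p = 2/3, q = 1/3 ↦ 2/3  <
p = 2/3, q = 2/3 ↦ 1  ≥
p = 2/3, q = 1 ↦ 1  ≥
p = 1, q = 0 ↦ 0  <
p = 1, q = 1/3 ↦ 1/3  <
p = 1, q = 2/3 ↦ 2/3  <
p = 1, q = 1 ↦ 1  ≥
So 11 of the 16 assignments meet the threshold.

11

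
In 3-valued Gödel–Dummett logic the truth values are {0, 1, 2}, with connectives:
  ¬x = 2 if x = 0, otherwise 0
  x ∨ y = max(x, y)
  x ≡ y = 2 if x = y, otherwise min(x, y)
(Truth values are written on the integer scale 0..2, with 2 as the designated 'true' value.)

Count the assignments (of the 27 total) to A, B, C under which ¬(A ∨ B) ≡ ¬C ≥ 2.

value 2: 17 assignments (counts)
value 0: 10 assignments
So 17 of the 27 assignments meet the threshold.

17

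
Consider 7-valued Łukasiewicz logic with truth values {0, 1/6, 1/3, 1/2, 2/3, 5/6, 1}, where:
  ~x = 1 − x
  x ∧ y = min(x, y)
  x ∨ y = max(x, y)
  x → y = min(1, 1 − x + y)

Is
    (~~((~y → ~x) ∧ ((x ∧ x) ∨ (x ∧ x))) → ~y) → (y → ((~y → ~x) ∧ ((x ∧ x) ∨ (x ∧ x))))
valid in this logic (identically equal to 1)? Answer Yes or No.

Counterexample: take x = 0, y = 1/6.
~y = ~1/6 = 5/6
~x = ~0 = 1
~y → ~x = 5/6 → 1 = 1
x ∧ x = 0 ∧ 0 = 0
x ∧ x = 0 ∧ 0 = 0
(x ∧ x) ∨ (x ∧ x) = 0 ∨ 0 = 0
(~y → ~x) ∧ ((x ∧ x) ∨ (x ∧ x)) = 1 ∧ 0 = 0
~((~y → ~x) ∧ ((x ∧ x) ∨ (x ∧ x))) = ~0 = 1
~~((~y → ~x) ∧ ((x ∧ x) ∨ (x ∧ x))) = ~1 = 0
~y = ~1/6 = 5/6
~~((~y → ~x) ∧ ((x ∧ x) ∨ (x ∧ x))) → ~y = 0 → 5/6 = 1
~y = ~1/6 = 5/6
~x = ~0 = 1
~y → ~x = 5/6 → 1 = 1
x ∧ x = 0 ∧ 0 = 0
x ∧ x = 0 ∧ 0 = 0
(x ∧ x) ∨ (x ∧ x) = 0 ∨ 0 = 0
(~y → ~x) ∧ ((x ∧ x) ∨ (x ∧ x)) = 1 ∧ 0 = 0
y → ((~y → ~x) ∧ ((x ∧ x) ∨ (x ∧ x))) = 1/6 → 0 = 5/6
(~~((~y → ~x) ∧ ((x ∧ x) ∨ (x ∧ x))) → ~y) → (y → ((~y → ~x) ∧ ((x ∧ x) ∨ (x ∧ x)))) = 1 → 5/6 = 5/6
This gives 5/6 ≠ 1.

No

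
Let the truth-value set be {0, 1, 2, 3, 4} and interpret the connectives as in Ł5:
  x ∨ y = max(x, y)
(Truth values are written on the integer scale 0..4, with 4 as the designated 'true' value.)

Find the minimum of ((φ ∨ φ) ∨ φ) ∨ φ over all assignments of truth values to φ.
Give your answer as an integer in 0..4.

Take φ = 0:
φ ∨ φ = 0 ∨ 0 = 0
(φ ∨ φ) ∨ φ = 0 ∨ 0 = 0
((φ ∨ φ) ∨ φ) ∨ φ = 0 ∨ 0 = 0
No assignment yields a value below 0, so this is the minimum.

0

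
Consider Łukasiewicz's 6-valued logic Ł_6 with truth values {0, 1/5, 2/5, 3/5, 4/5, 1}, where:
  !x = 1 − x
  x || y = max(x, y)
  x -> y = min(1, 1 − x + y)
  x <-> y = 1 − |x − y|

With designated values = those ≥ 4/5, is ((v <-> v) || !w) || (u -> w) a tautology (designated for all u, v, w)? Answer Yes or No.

At u = 3/5, v = 1/5, w = 1, for instance:
v <-> v = 1/5 <-> 1/5 = 1
!w = !1 = 0
(v <-> v) || !w = 1 || 0 = 1
u -> w = 3/5 -> 1 = 1
((v <-> v) || !w) || (u -> w) = 1 || 1 = 1
and checking the remaining 215 assignments likewise gives ≥ 4/5 in every case.

Yes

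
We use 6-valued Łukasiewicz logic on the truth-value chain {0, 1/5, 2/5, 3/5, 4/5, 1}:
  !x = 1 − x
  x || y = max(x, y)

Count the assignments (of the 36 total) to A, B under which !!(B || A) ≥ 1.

11

value 1: 11 assignments (counts)
value 4/5: 9 assignments
value 3/5: 7 assignments
value 2/5: 5 assignments
value 1/5: 3 assignments
value 0: 1 assignment
So 11 of the 36 assignments meet the threshold.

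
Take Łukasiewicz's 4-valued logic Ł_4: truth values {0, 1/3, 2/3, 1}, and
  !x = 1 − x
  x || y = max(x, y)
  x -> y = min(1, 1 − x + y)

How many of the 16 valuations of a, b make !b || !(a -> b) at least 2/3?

a = 0, b = 0 ↦ 1  ≥
a = 0, b = 1/3 ↦ 2/3  ≥
a = 0, b = 2/3 ↦ 1/3  <
a = 0, b = 1 ↦ 0  <
a = 1/3, b = 0 ↦ 1  ≥
a = 1/3, b = 1/3 ↦ 2/3  ≥
a = 1/3, b = 2/3 ↦ 1/3  <
a = 1/3, b = 1 ↦ 0  <
a = 2/3, b = 0 ↦ 1  ≥
a = 2/3, b = 1/3 ↦ 2/3  ≥
a = 2/3, b = 2/3 ↦ 1/3  <
a = 2/3, b = 1 ↦ 0  <
a = 1, b = 0 ↦ 1  ≥
a = 1, b = 1/3 ↦ 2/3  ≥
a = 1, b = 2/3 ↦ 1/3  <
a = 1, b = 1 ↦ 0  <
So 8 of the 16 assignments meet the threshold.

8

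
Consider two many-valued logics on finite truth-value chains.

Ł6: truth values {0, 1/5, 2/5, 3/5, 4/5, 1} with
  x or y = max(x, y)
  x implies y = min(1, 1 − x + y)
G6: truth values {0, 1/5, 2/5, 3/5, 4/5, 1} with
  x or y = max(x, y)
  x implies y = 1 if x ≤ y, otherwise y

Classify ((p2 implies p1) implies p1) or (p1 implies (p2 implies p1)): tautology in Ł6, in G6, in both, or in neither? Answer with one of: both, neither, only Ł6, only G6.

In Ł6: every assignment gives 1 — tautology.
In G6: every assignment gives 1 — tautology.

both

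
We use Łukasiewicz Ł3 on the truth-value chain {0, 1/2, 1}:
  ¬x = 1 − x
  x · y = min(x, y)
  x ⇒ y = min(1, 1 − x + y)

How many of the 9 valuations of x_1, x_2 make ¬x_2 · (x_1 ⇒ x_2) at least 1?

1

x_1 = 0, x_2 = 0 ↦ 1  ≥
x_1 = 0, x_2 = 1/2 ↦ 1/2  <
x_1 = 0, x_2 = 1 ↦ 0  <
x_1 = 1/2, x_2 = 0 ↦ 1/2  <
x_1 = 1/2, x_2 = 1/2 ↦ 1/2  <
x_1 = 1/2, x_2 = 1 ↦ 0  <
x_1 = 1, x_2 = 0 ↦ 0  <
x_1 = 1, x_2 = 1/2 ↦ 1/2  <
x_1 = 1, x_2 = 1 ↦ 0  <
So 1 of the 9 assignments meets the threshold.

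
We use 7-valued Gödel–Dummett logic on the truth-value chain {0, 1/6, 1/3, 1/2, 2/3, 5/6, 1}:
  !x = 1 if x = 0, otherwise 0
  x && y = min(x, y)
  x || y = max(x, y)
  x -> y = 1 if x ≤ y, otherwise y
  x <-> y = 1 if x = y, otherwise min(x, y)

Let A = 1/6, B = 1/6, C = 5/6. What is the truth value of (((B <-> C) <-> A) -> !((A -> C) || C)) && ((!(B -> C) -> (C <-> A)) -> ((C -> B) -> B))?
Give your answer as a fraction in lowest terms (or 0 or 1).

B <-> C = 1/6 <-> 5/6 = 1/6
(B <-> C) <-> A = 1/6 <-> 1/6 = 1
A -> C = 1/6 -> 5/6 = 1
(A -> C) || C = 1 || 5/6 = 1
!((A -> C) || C) = !1 = 0
((B <-> C) <-> A) -> !((A -> C) || C) = 1 -> 0 = 0
B -> C = 1/6 -> 5/6 = 1
!(B -> C) = !1 = 0
C <-> A = 5/6 <-> 1/6 = 1/6
!(B -> C) -> (C <-> A) = 0 -> 1/6 = 1
C -> B = 5/6 -> 1/6 = 1/6
(C -> B) -> B = 1/6 -> 1/6 = 1
(!(B -> C) -> (C <-> A)) -> ((C -> B) -> B) = 1 -> 1 = 1
(((B <-> C) <-> A) -> !((A -> C) || C)) && ((!(B -> C) -> (C <-> A)) -> ((C -> B) -> B)) = 0 && 1 = 0

0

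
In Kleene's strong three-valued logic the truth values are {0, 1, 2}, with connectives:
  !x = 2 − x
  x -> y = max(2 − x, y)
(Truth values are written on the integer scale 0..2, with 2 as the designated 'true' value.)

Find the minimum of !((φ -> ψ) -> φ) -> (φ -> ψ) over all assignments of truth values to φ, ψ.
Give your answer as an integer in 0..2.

1

Take φ = 1, ψ = 0:
φ -> ψ = 1 -> 0 = 1
(φ -> ψ) -> φ = 1 -> 1 = 1
!((φ -> ψ) -> φ) = !1 = 1
φ -> ψ = 1 -> 0 = 1
!((φ -> ψ) -> φ) -> (φ -> ψ) = 1 -> 1 = 1
No assignment yields a value below 1, so this is the minimum.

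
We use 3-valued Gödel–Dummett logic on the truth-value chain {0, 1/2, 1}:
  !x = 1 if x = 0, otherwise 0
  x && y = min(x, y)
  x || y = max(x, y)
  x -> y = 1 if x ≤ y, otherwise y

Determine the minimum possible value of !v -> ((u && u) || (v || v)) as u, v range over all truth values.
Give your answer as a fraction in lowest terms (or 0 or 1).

0

Take u = 0, v = 0:
!v = !0 = 1
u && u = 0 && 0 = 0
v || v = 0 || 0 = 0
(u && u) || (v || v) = 0 || 0 = 0
!v -> ((u && u) || (v || v)) = 1 -> 0 = 0
No assignment yields a value below 0, so this is the minimum.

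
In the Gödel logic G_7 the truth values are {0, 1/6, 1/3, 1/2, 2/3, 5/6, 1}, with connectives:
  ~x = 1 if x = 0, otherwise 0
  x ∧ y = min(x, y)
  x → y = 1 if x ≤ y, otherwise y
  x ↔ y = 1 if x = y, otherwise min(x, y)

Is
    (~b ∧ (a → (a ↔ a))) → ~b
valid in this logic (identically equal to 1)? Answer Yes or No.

At a = 1, b = 1/3, for instance:
~b = ~1/3 = 0
a ↔ a = 1 ↔ 1 = 1
a → (a ↔ a) = 1 → 1 = 1
~b ∧ (a → (a ↔ a)) = 0 ∧ 1 = 0
(~b ∧ (a → (a ↔ a))) → ~b = 0 → 0 = 1
and checking the remaining 48 assignments likewise gives ≥ 1 in every case.

Yes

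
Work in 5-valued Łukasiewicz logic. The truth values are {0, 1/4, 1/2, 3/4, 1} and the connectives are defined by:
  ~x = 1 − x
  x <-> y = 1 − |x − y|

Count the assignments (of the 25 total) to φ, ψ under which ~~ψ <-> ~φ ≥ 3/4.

value 1: 5 assignments (counts)
value 3/4: 8 assignments (counts)
value 1/2: 6 assignments
value 1/4: 4 assignments
value 0: 2 assignments
So 13 of the 25 assignments meet the threshold.

13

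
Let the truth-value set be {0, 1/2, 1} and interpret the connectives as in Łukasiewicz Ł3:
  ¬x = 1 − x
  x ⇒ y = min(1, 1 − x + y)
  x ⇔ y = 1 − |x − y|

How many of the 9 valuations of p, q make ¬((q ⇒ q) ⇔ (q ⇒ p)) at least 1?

p = 0, q = 0 ↦ 0  <
p = 0, q = 1/2 ↦ 1/2  <
p = 0, q = 1 ↦ 1  ≥
p = 1/2, q = 0 ↦ 0  <
p = 1/2, q = 1/2 ↦ 0  <
p = 1/2, q = 1 ↦ 1/2  <
p = 1, q = 0 ↦ 0  <
p = 1, q = 1/2 ↦ 0  <
p = 1, q = 1 ↦ 0  <
So 1 of the 9 assignments meets the threshold.

1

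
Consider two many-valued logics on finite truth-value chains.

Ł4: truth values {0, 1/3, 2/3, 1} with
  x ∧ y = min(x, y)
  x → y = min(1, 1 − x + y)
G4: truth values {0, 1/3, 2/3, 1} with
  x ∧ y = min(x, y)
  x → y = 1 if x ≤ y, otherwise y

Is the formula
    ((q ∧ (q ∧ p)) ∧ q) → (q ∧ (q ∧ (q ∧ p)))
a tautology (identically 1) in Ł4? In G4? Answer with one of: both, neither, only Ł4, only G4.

both

In Ł4: every assignment gives 1 — tautology.
In G4: every assignment gives 1 — tautology.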